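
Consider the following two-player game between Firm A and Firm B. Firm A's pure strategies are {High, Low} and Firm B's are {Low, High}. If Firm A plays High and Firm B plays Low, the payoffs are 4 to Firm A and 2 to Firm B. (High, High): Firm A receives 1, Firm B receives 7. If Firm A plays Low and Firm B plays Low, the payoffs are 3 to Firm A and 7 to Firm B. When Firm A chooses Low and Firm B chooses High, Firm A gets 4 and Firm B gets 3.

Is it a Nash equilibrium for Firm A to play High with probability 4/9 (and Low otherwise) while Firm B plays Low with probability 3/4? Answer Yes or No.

Yes

Check Firm B's indifference given Firm A's mix p = 4/9:
  payoff from Low = 43/9; payoff from High = 43/9 — equal.
Check Firm A's indifference given Firm B's mix q = 3/4:
  payoff from High = 13/4; payoff from Low = 13/4 — equal.
Both players are indifferent, so neither can profitably deviate.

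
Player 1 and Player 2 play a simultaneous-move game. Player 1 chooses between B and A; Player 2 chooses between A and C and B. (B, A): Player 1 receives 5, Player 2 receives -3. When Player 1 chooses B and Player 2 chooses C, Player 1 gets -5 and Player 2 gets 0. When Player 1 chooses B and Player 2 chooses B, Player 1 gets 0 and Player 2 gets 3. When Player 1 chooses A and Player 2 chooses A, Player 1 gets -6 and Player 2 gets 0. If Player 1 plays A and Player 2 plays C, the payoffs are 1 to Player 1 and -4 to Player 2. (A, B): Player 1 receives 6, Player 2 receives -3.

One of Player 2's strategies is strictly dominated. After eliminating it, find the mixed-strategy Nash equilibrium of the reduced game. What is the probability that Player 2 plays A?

q = 6/17

Player 2's strategy C is strictly dominated by B: 3 > 0 and -3 > -4. Eliminate C.
For Player 1 to be willing to mix, Player 1 must be indifferent between B and A, which pins down Player 2's mix.
  Player 1's payoff from B: q·5 + (1−q)·0 = 5q
  Player 1's payoff from A: q·(-6) + (1−q)·6 = -12q + 6
  5q = -12q + 6  ⇒  17q = 6  ⇒  q = 6/17.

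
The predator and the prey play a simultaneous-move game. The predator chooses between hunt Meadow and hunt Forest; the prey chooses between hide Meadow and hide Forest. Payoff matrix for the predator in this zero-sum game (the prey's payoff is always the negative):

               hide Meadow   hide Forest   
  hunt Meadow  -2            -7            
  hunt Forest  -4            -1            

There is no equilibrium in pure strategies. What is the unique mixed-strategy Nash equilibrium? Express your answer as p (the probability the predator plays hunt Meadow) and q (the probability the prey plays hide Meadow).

For the prey to be willing to mix, the prey must be indifferent between hide Meadow and hide Forest, which pins down the predator's mix.
  the prey's payoff to hide Meadow: p·2 + (1−p)·4 = -2p + 4
  the prey's payoff to hide Forest: p·7 + (1−p)·1 = 6p + 1
  -2p + 4 = 6p + 1  ⇒  -8p = -3  ⇒  p = 3/8.
The predator's indifference between hunt Meadow and hunt Forest determines the prey's mixing probability q:
  the predator's payoff to hunt Meadow: q·(-2) + (1−q)·(-7) = 5q - 7
  the predator's payoff to hunt Forest: q·(-4) + (1−q)·(-1) = -3q - 1
  5q - 7 = -3q - 1  ⇒  8q = 6  ⇒  q = 3/4.

p = 3/8, q = 3/4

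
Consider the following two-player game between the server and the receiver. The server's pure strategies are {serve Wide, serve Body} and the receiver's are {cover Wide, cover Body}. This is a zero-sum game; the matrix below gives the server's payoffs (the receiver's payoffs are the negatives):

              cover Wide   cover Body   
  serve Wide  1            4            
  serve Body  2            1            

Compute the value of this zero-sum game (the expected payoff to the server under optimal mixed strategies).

v = 7/4

The server's indifference between serve Wide and serve Body determines the receiver's mixing probability q:
  the server's payoff from serve Wide: q·1 + (1−q)·4 = -3q + 4
  the server's payoff from serve Body: q·2 + (1−q)·1 = q + 1
  -3q + 4 = q + 1  ⇒  -4q = -3  ⇒  q = 3/4.
The value is the server's expected payoff against this mix (using serve Wide): (3/4)·1 + (1/4)·4 = 7/4.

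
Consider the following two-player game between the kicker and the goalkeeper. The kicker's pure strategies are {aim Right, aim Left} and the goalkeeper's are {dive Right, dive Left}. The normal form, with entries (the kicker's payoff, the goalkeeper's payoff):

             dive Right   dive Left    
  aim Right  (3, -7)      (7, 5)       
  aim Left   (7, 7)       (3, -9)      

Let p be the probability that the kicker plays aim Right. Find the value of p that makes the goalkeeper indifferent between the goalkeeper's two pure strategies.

p = 4/7

The kicker's mix must leave the goalkeeper indifferent between dive Right and dive Left.
  the goalkeeper's expected payoff from dive Right: p·(-7) + (1−p)·7 = -14p + 7
  the goalkeeper's expected payoff from dive Left: p·5 + (1−p)·(-9) = 14p - 9
  -14p + 7 = 14p - 9  ⇒  -28p = -16  ⇒  p = 4/7.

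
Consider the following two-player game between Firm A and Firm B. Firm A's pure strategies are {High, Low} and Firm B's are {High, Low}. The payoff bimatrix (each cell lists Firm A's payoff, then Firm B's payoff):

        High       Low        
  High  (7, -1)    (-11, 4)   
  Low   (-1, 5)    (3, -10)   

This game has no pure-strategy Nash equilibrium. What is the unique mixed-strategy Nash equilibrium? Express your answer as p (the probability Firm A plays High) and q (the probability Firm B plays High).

p = 3/4, q = 7/11

For Firm B to be willing to mix, Firm B must be indifferent between High and Low, which pins down Firm A's mix.
  Firm B's payoff to High: p·(-1) + (1−p)·5 = -6p + 5
  Firm B's payoff to Low: p·4 + (1−p)·(-10) = 14p - 10
  -6p + 5 = 14p - 10  ⇒  -20p = -15  ⇒  p = 3/4.
Firm B's mix must leave Firm A indifferent between High and Low.
  Firm A's expected payoff from High: q·7 + (1−q)·(-11) = 18q - 11
  Firm A's expected payoff from Low: q·(-1) + (1−q)·3 = -4q + 3
  18q - 11 = -4q + 3  ⇒  22q = 14  ⇒  q = 7/11.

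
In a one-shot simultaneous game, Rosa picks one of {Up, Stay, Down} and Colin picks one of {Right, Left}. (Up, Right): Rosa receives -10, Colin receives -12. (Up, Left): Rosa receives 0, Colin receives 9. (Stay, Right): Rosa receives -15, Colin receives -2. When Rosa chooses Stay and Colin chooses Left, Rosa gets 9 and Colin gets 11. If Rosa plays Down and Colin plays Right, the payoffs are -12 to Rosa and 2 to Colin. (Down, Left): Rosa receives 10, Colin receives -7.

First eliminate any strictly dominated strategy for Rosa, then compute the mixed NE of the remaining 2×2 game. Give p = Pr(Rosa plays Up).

p = 3/10

Rosa's strategy Stay is strictly dominated by Down: -12 > -15 and 10 > 9. Eliminate Stay.
Set Colin's expected payoff from Right equal to that from Left:
  Colin's payoff from Right: p·(-12) + (1−p)·2 = -14p + 2
  Colin's payoff from Left: p·9 + (1−p)·(-7) = 16p - 7
  -14p + 2 = 16p - 7  ⇒  -30p = -9  ⇒  p = 3/10.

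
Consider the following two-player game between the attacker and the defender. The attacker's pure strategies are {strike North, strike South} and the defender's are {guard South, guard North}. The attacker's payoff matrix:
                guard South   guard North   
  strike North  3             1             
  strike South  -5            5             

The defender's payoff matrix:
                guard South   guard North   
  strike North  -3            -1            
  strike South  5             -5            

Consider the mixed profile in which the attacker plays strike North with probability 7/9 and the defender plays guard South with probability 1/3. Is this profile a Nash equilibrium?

Given the attacker's mix p = 7/9, the defender's payoff from guard South is -11/9 but from guard North is -17/9. The defender strictly prefers guard South, so the defender would not mix.
So the proposed profile is not a Nash equilibrium.

No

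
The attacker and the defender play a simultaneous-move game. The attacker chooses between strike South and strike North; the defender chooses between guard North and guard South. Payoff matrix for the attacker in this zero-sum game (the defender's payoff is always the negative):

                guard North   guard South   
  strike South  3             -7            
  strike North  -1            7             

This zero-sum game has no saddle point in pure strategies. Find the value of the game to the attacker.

v = 7/9

The defender's mix must leave the attacker indifferent between strike South and strike North.
  the attacker's payoff from strike South: q·3 + (1−q)·(-7) = 10q - 7
  the attacker's payoff from strike North: q·(-1) + (1−q)·7 = -8q + 7
  10q - 7 = -8q + 7  ⇒  18q = 14  ⇒  q = 7/9.
The value is the attacker's expected payoff against this mix (using strike South): (7/9)·3 + (2/9)·(-7) = 7/9.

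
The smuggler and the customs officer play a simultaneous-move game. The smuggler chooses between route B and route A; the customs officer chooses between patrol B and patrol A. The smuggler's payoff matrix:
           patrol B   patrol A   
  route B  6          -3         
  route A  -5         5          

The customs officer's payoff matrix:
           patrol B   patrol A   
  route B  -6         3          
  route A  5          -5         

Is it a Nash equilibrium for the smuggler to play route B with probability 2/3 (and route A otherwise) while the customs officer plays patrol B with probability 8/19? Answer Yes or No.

No

Given the smuggler's mix p = 2/3, the customs officer's payoff from patrol B is -7/3 but from patrol A is 1/3. The customs officer strictly prefers patrol A, so the customs officer would not mix.
So the proposed profile is not a Nash equilibrium.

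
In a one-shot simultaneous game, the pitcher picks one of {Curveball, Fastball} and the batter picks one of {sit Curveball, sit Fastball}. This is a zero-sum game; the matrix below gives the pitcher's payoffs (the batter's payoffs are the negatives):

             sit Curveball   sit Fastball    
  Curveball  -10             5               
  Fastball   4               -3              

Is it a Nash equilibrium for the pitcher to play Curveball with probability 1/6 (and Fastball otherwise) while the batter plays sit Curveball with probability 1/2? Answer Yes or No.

Given the pitcher's mix p = 1/6, the batter's payoff from sit Curveball is -5/3 but from sit Fastball is 5/3. The batter strictly prefers sit Fastball, so the batter would not mix.
So the proposed profile is not a Nash equilibrium.

No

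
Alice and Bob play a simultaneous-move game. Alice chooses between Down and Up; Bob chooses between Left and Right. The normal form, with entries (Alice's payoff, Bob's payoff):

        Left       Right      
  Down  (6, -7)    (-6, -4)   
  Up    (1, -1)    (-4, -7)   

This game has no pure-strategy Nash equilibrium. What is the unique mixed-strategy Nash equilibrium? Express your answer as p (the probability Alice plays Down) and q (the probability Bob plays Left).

For Bob to be willing to mix, Bob must be indifferent between Left and Right, which pins down Alice's mix.
  Bob's payoff to Left: p·(-7) + (1−p)·(-1) = -6p - 1
  Bob's payoff to Right: p·(-4) + (1−p)·(-7) = 3p - 7
  -6p - 1 = 3p - 7  ⇒  -9p = -6  ⇒  p = 2/3.
In a mixed equilibrium Alice is indifferent between Down and Up; this condition fixes q.
  Alice's expected payoff from Down: q·6 + (1−q)·(-6) = 12q - 6
  Alice's expected payoff from Up: q·1 + (1−q)·(-4) = 5q - 4
  12q - 6 = 5q - 4  ⇒  7q = 2  ⇒  q = 2/7.

p = 2/3, q = 2/7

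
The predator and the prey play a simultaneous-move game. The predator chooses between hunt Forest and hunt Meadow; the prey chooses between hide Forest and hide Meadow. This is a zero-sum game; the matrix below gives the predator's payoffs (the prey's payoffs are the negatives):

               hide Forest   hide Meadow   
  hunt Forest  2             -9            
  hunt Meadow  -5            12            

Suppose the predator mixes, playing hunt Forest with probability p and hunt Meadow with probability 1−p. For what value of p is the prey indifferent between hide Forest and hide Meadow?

p = 17/28

The prey's indifference between hide Forest and hide Meadow determines the predator's mixing probability p:
  the prey's payoff to hide Forest: p·(-2) + (1−p)·5 = -7p + 5
  the prey's payoff to hide Meadow: p·9 + (1−p)·(-12) = 21p - 12
  -7p + 5 = 21p - 12  ⇒  -28p = -17  ⇒  p = 17/28.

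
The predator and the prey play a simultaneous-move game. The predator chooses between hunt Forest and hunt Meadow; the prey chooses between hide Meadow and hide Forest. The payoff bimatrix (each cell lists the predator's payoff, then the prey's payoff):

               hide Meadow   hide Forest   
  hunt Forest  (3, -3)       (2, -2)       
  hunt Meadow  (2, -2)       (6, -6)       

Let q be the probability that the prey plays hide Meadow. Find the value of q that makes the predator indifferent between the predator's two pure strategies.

In a mixed equilibrium the predator is indifferent between hunt Forest and hunt Meadow; this condition fixes q.
  the predator's expected payoff from hunt Forest: q·3 + (1−q)·2 = q + 2
  the predator's expected payoff from hunt Meadow: q·2 + (1−q)·6 = -4q + 6
  q + 2 = -4q + 6  ⇒  5q = 4  ⇒  q = 4/5.

q = 4/5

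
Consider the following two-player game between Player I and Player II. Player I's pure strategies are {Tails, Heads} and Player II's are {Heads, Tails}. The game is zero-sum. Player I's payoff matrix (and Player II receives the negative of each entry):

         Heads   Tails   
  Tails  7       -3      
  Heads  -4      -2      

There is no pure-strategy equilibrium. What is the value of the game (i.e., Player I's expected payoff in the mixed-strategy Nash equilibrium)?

v = -13/6

Player II's mix must leave Player I indifferent between Tails and Heads.
  Player I's payoff to Tails: q·7 + (1−q)·(-3) = 10q - 3
  Player I's payoff to Heads: q·(-4) + (1−q)·(-2) = -2q - 2
  10q - 3 = -2q - 2  ⇒  12q = 1  ⇒  q = 1/12.
The value is Player I's expected payoff against this mix (using Tails): (1/12)·7 + (11/12)·(-3) = -13/6.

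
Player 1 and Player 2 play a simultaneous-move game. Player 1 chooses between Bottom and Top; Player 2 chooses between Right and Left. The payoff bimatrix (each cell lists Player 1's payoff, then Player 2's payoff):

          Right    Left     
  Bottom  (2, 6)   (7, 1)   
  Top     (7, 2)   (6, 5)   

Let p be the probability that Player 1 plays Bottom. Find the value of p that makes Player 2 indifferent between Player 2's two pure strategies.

Player 1's mix must leave Player 2 indifferent between Right and Left.
  Player 2's expected payoff from Right: p·6 + (1−p)·2 = 4p + 2
  Player 2's expected payoff from Left: p·1 + (1−p)·5 = -4p + 5
  4p + 2 = -4p + 5  ⇒  8p = 3  ⇒  p = 3/8.

p = 3/8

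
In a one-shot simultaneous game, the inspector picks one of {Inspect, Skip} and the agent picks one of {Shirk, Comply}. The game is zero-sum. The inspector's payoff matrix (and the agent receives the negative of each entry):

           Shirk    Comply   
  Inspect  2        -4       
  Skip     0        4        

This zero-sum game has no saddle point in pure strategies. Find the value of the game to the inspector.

For the inspector to be willing to mix, the inspector must be indifferent between Inspect and Skip, which pins down the agent's mix.
  the inspector's payoff to Inspect: q·2 + (1−q)·(-4) = 6q - 4
  the inspector's payoff to Skip: q·0 + (1−q)·4 = -4q + 4
  6q - 4 = -4q + 4  ⇒  10q = 8  ⇒  q = 4/5.
The value is the inspector's expected payoff against this mix (using Inspect): (4/5)·2 + (1/5)·(-4) = 4/5.

v = 4/5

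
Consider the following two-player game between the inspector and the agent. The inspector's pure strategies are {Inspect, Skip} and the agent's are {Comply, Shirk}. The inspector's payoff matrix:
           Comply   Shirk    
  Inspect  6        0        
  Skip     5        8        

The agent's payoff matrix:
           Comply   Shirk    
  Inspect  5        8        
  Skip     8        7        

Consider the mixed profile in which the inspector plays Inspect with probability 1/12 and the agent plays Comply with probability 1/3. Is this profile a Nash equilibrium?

No

Given the inspector's mix p = 1/12, the agent's payoff from Comply is 31/4 but from Shirk is 85/12. The agent strictly prefers Comply, so the agent would not mix.
So the proposed profile is not a Nash equilibrium.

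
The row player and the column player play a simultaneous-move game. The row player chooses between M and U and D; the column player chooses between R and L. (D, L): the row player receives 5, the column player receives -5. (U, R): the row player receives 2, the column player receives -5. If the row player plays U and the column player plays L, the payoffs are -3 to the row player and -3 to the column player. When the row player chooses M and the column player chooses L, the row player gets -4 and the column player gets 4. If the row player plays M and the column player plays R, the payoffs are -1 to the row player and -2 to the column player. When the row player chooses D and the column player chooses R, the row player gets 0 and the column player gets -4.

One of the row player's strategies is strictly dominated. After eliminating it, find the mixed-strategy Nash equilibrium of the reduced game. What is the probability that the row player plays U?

p = 1/3

The row player's strategy M is strictly dominated by U: 2 > -1 and -3 > -4. Eliminate M.
The column player's indifference between R and L determines the row player's mixing probability p:
  the column player's payoff from R: p·(-5) + (1−p)·(-4) = -p - 4
  the column player's payoff from L: p·(-3) + (1−p)·(-5) = 2p - 5
  -p - 4 = 2p - 5  ⇒  -3p = -1  ⇒  p = 1/3.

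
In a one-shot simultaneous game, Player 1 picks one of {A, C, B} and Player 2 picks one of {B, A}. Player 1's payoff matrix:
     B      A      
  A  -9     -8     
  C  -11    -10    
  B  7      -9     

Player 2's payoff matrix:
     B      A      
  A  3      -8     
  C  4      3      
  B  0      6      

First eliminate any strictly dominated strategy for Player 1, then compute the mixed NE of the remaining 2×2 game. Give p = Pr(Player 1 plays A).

p = 6/17

Player 1's strategy C is strictly dominated by A: -9 > -11 and -8 > -10. Eliminate C.
For Player 2 to be willing to mix, Player 2 must be indifferent between B and A, which pins down Player 1's mix.
  Player 2's expected payoff from B: p·3 + (1−p)·0 = 3p
  Player 2's expected payoff from A: p·(-8) + (1−p)·6 = -14p + 6
  3p = -14p + 6  ⇒  17p = 6  ⇒  p = 6/17.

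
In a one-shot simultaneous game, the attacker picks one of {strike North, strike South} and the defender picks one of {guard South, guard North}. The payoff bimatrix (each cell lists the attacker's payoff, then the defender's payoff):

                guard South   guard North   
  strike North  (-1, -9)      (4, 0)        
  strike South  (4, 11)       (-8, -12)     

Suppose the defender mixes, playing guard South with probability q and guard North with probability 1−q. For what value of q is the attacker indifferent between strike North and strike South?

For the attacker to be willing to mix, the attacker must be indifferent between strike North and strike South, which pins down the defender's mix.
  the attacker's expected payoff from strike North: q·(-1) + (1−q)·4 = -5q + 4
  the attacker's expected payoff from strike South: q·4 + (1−q)·(-8) = 12q - 8
  -5q + 4 = 12q - 8  ⇒  -17q = -12  ⇒  q = 12/17.

q = 12/17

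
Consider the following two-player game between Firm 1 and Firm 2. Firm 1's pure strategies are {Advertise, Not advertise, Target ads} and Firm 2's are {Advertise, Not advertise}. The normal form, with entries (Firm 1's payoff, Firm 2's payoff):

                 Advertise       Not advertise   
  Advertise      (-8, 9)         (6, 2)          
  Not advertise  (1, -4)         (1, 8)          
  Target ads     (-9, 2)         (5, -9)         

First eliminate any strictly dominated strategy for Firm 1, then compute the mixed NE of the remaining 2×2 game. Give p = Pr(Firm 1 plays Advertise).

Firm 1's strategy Target ads is strictly dominated by Advertise: -8 > -9 and 6 > 5. Eliminate Target ads.
Set Firm 2's expected payoff from Advertise equal to that from Not advertise:
  Firm 2's payoff from Advertise: p·9 + (1−p)·(-4) = 13p - 4
  Firm 2's payoff from Not advertise: p·2 + (1−p)·8 = -6p + 8
  13p - 4 = -6p + 8  ⇒  19p = 12  ⇒  p = 12/19.

p = 12/19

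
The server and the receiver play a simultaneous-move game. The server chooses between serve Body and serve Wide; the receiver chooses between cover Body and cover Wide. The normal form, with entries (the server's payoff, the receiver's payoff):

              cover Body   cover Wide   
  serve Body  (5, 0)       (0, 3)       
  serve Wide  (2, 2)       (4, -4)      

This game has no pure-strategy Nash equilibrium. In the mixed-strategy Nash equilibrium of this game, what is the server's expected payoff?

20/7

In a mixed equilibrium the server is indifferent between serve Body and serve Wide; this condition fixes q.
  the server's payoff from serve Body: q·5 + (1−q)·0 = 5q
  the server's payoff from serve Wide: q·2 + (1−q)·4 = -2q + 4
  5q = -2q + 4  ⇒  7q = 4  ⇒  q = 4/7.
At equilibrium the server is indifferent across rows, so the server's payoff equals the payoff from serve Body: (4/7)·5 + (3/7)·0 = 20/7.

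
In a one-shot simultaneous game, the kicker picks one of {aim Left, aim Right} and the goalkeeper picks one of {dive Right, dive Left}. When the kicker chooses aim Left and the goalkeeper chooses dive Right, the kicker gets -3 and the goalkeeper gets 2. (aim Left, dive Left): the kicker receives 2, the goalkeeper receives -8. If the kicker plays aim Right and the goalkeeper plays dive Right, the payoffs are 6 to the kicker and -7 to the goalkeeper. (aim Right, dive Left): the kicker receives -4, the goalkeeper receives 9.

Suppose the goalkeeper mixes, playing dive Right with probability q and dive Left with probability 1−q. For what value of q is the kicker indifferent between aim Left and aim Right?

In a mixed equilibrium the kicker is indifferent between aim Left and aim Right; this condition fixes q.
  the kicker's payoff to aim Left: q·(-3) + (1−q)·2 = -5q + 2
  the kicker's payoff to aim Right: q·6 + (1−q)·(-4) = 10q - 4
  -5q + 2 = 10q - 4  ⇒  -15q = -6  ⇒  q = 2/5.

q = 2/5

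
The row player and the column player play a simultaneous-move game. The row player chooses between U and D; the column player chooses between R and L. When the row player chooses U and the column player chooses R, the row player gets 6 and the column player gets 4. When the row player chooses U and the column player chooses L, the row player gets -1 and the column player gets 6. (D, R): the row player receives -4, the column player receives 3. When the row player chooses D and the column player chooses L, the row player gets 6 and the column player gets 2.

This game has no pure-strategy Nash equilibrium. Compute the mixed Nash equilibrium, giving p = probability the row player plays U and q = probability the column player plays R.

p = 1/3, q = 7/17

The column player's indifference between R and L determines the row player's mixing probability p:
  the column player's expected payoff from R: p·4 + (1−p)·3 = p + 3
  the column player's expected payoff from L: p·6 + (1−p)·2 = 4p + 2
  p + 3 = 4p + 2  ⇒  -3p = -1  ⇒  p = 1/3.
The column player's mix must leave the row player indifferent between U and D.
  the row player's expected payoff from U: q·6 + (1−q)·(-1) = 7q - 1
  the row player's expected payoff from D: q·(-4) + (1−q)·6 = -10q + 6
  7q - 1 = -10q + 6  ⇒  17q = 7  ⇒  q = 7/17.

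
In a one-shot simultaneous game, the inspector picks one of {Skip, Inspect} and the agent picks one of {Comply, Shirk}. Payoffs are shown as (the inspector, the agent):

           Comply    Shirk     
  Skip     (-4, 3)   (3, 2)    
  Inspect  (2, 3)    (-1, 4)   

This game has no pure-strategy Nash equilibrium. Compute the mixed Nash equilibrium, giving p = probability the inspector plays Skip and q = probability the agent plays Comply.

p = 1/2, q = 2/5

The agent's indifference between Comply and Shirk determines the inspector's mixing probability p:
  the agent's payoff to Comply: p·3 + (1−p)·3 = 3
  the agent's payoff to Shirk: p·2 + (1−p)·4 = -2p + 4
  3 = -2p + 4  ⇒  2p = 1  ⇒  p = 1/2.
Set the inspector's expected payoff from Skip equal to that from Inspect:
  the inspector's expected payoff from Skip: q·(-4) + (1−q)·3 = -7q + 3
  the inspector's expected payoff from Inspect: q·2 + (1−q)·(-1) = 3q - 1
  -7q + 3 = 3q - 1  ⇒  -10q = -4  ⇒  q = 2/5.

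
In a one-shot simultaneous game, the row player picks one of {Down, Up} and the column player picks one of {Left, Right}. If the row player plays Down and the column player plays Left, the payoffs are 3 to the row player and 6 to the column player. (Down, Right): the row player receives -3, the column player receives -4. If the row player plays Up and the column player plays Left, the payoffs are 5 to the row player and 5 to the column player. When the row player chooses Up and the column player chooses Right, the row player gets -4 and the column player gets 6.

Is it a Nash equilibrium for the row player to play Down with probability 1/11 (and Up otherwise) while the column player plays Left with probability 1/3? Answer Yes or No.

Yes

Check the column player's indifference given the row player's mix p = 1/11:
  payoff from Left = 56/11; payoff from Right = 56/11 — equal.
Check the row player's indifference given the column player's mix q = 1/3:
  payoff from Down = -1; payoff from Up = -1 — equal.
Both players are indifferent, so neither can profitably deviate.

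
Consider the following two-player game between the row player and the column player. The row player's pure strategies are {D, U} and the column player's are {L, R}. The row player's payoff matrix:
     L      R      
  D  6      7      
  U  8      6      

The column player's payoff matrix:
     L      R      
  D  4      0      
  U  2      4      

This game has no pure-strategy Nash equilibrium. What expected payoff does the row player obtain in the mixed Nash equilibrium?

For the row player to be willing to mix, the row player must be indifferent between D and U, which pins down the column player's mix.
  the row player's payoff to D: q·6 + (1−q)·7 = -q + 7
  the row player's payoff to U: q·8 + (1−q)·6 = 2q + 6
  -q + 7 = 2q + 6  ⇒  -3q = -1  ⇒  q = 1/3.
At equilibrium the row player is indifferent across rows, so the row player's payoff equals the payoff from D: (1/3)·6 + (2/3)·7 = 20/3.

20/3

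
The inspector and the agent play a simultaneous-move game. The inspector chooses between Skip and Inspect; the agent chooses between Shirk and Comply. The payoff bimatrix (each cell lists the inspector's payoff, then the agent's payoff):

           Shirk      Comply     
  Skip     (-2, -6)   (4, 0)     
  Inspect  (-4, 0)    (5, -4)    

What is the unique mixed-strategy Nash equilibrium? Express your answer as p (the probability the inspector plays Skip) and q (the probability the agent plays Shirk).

The agent's indifference between Shirk and Comply determines the inspector's mixing probability p:
  the agent's expected payoff from Shirk: p·(-6) + (1−p)·0 = -6p
  the agent's expected payoff from Comply: p·0 + (1−p)·(-4) = 4p - 4
  -6p = 4p - 4  ⇒  -10p = -4  ⇒  p = 2/5.
In a mixed equilibrium the inspector is indifferent between Skip and Inspect; this condition fixes q.
  the inspector's expected payoff from Skip: q·(-2) + (1−q)·4 = -6q + 4
  the inspector's expected payoff from Inspect: q·(-4) + (1−q)·5 = -9q + 5
  -6q + 4 = -9q + 5  ⇒  3q = 1  ⇒  q = 1/3.

p = 2/5, q = 1/3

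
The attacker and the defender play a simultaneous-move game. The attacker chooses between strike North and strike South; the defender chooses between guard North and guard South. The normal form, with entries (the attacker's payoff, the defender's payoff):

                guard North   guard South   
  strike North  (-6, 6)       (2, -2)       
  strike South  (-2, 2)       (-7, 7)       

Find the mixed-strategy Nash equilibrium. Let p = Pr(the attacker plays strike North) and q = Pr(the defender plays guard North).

p = 5/13, q = 9/13

The attacker's mix must leave the defender indifferent between guard North and guard South.
  the defender's payoff from guard North: p·6 + (1−p)·2 = 4p + 2
  the defender's payoff from guard South: p·(-2) + (1−p)·7 = -9p + 7
  4p + 2 = -9p + 7  ⇒  13p = 5  ⇒  p = 5/13.
The attacker's indifference between strike North and strike South determines the defender's mixing probability q:
  the attacker's payoff from strike North: q·(-6) + (1−q)·2 = -8q + 2
  the attacker's payoff from strike South: q·(-2) + (1−q)·(-7) = 5q - 7
  -8q + 2 = 5q - 7  ⇒  -13q = -9  ⇒  q = 9/13.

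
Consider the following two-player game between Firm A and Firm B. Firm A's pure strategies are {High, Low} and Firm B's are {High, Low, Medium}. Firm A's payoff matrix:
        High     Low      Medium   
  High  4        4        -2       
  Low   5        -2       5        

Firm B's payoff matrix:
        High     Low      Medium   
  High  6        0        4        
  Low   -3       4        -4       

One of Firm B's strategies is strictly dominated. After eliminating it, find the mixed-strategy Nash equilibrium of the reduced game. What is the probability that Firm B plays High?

q = 6/7

Firm B's strategy Medium is strictly dominated by High: 6 > 4 and -3 > -4. Eliminate Medium.
Set Firm A's expected payoff from High equal to that from Low:
  Firm A's payoff from High: q·4 + (1−q)·4 = 4
  Firm A's payoff from Low: q·5 + (1−q)·(-2) = 7q - 2
  4 = 7q - 2  ⇒  -7q = -6  ⇒  q = 6/7.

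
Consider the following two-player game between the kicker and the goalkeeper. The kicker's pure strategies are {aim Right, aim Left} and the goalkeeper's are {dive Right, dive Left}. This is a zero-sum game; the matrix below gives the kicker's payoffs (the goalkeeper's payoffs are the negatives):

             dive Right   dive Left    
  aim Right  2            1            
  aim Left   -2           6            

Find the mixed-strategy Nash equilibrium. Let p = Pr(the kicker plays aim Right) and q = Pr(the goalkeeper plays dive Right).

p = 8/9, q = 5/9

For the goalkeeper to be willing to mix, the goalkeeper must be indifferent between dive Right and dive Left, which pins down the kicker's mix.
  the goalkeeper's expected payoff from dive Right: p·(-2) + (1−p)·2 = -4p + 2
  the goalkeeper's expected payoff from dive Left: p·(-1) + (1−p)·(-6) = 5p - 6
  -4p + 2 = 5p - 6  ⇒  -9p = -8  ⇒  p = 8/9.
Set the kicker's expected payoff from aim Right equal to that from aim Left:
  the kicker's expected payoff from aim Right: q·2 + (1−q)·1 = q + 1
  the kicker's expected payoff from aim Left: q·(-2) + (1−q)·6 = -8q + 6
  q + 1 = -8q + 6  ⇒  9q = 5  ⇒  q = 5/9.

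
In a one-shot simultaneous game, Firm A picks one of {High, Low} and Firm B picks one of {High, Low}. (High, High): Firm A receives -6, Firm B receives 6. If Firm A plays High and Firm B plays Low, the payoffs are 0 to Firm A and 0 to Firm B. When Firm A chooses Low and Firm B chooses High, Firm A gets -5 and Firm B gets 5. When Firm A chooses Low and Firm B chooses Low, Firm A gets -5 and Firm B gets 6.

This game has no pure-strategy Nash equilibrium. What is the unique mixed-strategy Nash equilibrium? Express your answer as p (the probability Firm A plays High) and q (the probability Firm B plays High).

Set Firm B's expected payoff from High equal to that from Low:
  Firm B's expected payoff from High: p·6 + (1−p)·5 = p + 5
  Firm B's expected payoff from Low: p·0 + (1−p)·6 = -6p + 6
  p + 5 = -6p + 6  ⇒  7p = 1  ⇒  p = 1/7.
Firm B's mix must leave Firm A indifferent between High and Low.
  Firm A's payoff from High: q·(-6) + (1−q)·0 = -6q
  Firm A's payoff from Low: q·(-5) + (1−q)·(-5) = -5
  -6q = -5  ⇒  -6q = -5  ⇒  q = 5/6.

p = 1/7, q = 5/6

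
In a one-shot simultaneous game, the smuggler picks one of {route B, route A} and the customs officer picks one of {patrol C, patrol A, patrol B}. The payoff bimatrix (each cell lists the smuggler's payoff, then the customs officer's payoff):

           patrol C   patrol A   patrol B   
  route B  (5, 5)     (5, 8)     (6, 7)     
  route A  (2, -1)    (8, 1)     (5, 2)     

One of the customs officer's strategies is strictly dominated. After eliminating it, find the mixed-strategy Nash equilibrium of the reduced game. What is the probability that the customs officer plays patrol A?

The customs officer's strategy patrol C is strictly dominated by patrol A: 8 > 5 and 1 > -1. Eliminate patrol C.
For the smuggler to be willing to mix, the smuggler must be indifferent between route B and route A, which pins down the customs officer's mix.
  the smuggler's expected payoff from route B: q·5 + (1−q)·6 = -q + 6
  the smuggler's expected payoff from route A: q·8 + (1−q)·5 = 3q + 5
  -q + 6 = 3q + 5  ⇒  -4q = -1  ⇒  q = 1/4.

q = 1/4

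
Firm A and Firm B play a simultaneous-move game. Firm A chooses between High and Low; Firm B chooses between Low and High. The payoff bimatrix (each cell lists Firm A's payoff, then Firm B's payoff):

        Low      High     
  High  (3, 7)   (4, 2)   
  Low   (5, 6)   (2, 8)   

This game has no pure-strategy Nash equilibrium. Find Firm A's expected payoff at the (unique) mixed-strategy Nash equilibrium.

Firm A's indifference between High and Low determines Firm B's mixing probability q:
  Firm A's payoff to High: q·3 + (1−q)·4 = -q + 4
  Firm A's payoff to Low: q·5 + (1−q)·2 = 3q + 2
  -q + 4 = 3q + 2  ⇒  -4q = -2  ⇒  q = 1/2.
At equilibrium Firm A is indifferent across rows, so Firm A's payoff equals the payoff from High: (1/2)·3 + (1/2)·4 = 7/2.

7/2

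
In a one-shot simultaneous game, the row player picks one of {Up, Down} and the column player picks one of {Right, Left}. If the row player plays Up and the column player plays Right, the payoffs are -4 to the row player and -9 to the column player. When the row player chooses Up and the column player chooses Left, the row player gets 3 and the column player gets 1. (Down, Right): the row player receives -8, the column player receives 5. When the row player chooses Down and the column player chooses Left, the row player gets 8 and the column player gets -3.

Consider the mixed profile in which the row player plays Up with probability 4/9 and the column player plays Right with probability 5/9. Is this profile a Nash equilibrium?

Check the column player's indifference given the row player's mix p = 4/9:
  payoff from Right = -11/9; payoff from Left = -11/9 — equal.
Check the row player's indifference given the column player's mix q = 5/9:
  payoff from Up = -8/9; payoff from Down = -8/9 — equal.
Both players are indifferent, so neither can profitably deviate.

Yes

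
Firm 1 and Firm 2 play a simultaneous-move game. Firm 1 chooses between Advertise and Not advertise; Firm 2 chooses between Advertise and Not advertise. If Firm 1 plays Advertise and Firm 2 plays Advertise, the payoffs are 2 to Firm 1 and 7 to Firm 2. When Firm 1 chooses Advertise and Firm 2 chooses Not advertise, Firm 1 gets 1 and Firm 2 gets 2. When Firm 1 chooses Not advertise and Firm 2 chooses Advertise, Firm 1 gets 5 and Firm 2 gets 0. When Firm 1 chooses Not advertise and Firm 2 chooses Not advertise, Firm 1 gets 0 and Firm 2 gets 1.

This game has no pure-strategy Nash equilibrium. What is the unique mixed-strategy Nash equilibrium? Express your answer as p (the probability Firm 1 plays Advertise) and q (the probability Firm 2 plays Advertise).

p = 1/6, q = 1/4

Firm 1's mix must leave Firm 2 indifferent between Advertise and Not advertise.
  Firm 2's payoff from Advertise: p·7 + (1−p)·0 = 7p
  Firm 2's payoff from Not advertise: p·2 + (1−p)·1 = p + 1
  7p = p + 1  ⇒  6p = 1  ⇒  p = 1/6.
In a mixed equilibrium Firm 1 is indifferent between Advertise and Not advertise; this condition fixes q.
  Firm 1's expected payoff from Advertise: q·2 + (1−q)·1 = q + 1
  Firm 1's expected payoff from Not advertise: q·5 + (1−q)·0 = 5q
  q + 1 = 5q  ⇒  -4q = -1  ⇒  q = 1/4.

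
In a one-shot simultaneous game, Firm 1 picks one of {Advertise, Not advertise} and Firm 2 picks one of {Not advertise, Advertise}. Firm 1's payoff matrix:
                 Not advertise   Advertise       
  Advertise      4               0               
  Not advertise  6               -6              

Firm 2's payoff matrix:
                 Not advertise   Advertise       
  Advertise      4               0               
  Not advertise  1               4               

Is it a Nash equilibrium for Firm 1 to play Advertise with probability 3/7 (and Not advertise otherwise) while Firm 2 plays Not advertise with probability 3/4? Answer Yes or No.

Check Firm 2's indifference given Firm 1's mix p = 3/7:
  payoff from Not advertise = 16/7; payoff from Advertise = 16/7 — equal.
Check Firm 1's indifference given Firm 2's mix q = 3/4:
  payoff from Advertise = 3; payoff from Not advertise = 3 — equal.
Both players are indifferent, so neither can profitably deviate.

Yes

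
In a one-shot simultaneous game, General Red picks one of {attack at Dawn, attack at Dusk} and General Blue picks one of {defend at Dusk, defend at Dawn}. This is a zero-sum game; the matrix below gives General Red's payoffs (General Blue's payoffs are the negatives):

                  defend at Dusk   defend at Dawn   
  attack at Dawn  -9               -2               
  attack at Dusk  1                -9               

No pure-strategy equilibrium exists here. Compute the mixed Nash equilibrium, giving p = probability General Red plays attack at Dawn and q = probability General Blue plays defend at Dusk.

p = 10/17, q = 7/17

For General Blue to be willing to mix, General Blue must be indifferent between defend at Dusk and defend at Dawn, which pins down General Red's mix.
  General Blue's payoff from defend at Dusk: p·9 + (1−p)·(-1) = 10p - 1
  General Blue's payoff from defend at Dawn: p·2 + (1−p)·9 = -7p + 9
  10p - 1 = -7p + 9  ⇒  17p = 10  ⇒  p = 10/17.
In a mixed equilibrium General Red is indifferent between attack at Dawn and attack at Dusk; this condition fixes q.
  General Red's payoff to attack at Dawn: q·(-9) + (1−q)·(-2) = -7q - 2
  General Red's payoff to attack at Dusk: q·1 + (1−q)·(-9) = 10q - 9
  -7q - 2 = 10q - 9  ⇒  -17q = -7  ⇒  q = 7/17.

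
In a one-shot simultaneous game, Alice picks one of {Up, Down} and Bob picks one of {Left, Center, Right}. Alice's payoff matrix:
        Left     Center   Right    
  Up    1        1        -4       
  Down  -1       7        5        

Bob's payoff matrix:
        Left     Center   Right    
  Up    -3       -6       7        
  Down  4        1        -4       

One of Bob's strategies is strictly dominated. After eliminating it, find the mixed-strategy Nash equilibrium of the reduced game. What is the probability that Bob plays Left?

Bob's strategy Center is strictly dominated by Left: -3 > -6 and 4 > 1. Eliminate Center.
For Alice to be willing to mix, Alice must be indifferent between Up and Down, which pins down Bob's mix.
  Alice's payoff from Up: q·1 + (1−q)·(-4) = 5q - 4
  Alice's payoff from Down: q·(-1) + (1−q)·5 = -6q + 5
  5q - 4 = -6q + 5  ⇒  11q = 9  ⇒  q = 9/11.

q = 9/11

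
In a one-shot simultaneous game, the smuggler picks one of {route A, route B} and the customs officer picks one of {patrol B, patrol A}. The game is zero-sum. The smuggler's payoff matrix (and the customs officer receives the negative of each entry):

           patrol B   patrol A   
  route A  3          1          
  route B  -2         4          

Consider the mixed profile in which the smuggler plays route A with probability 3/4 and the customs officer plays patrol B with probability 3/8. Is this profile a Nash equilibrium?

Yes

Check the customs officer's indifference given the smuggler's mix p = 3/4:
  payoff from patrol B = -7/4; payoff from patrol A = -7/4 — equal.
Check the smuggler's indifference given the customs officer's mix q = 3/8:
  payoff from route A = 7/4; payoff from route B = 7/4 — equal.
Both players are indifferent, so neither can profitably deviate.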